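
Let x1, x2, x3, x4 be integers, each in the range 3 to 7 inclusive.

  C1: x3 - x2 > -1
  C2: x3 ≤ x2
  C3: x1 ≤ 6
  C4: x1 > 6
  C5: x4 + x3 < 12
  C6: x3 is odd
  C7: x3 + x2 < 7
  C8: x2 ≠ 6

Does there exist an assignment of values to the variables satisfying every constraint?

From constraint 4: x1 ≥ 7. From constraint 3: x1 ≤ 6. But 6 < 7, so no value of x1 works.

Unsatisfiable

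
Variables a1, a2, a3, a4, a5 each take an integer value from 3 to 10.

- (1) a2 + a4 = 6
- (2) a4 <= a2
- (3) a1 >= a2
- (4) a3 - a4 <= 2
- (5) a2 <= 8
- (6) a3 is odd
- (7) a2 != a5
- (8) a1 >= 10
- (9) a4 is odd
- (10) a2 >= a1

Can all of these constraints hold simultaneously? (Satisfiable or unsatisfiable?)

Unsatisfiable

From constraint 8: a1 ≥ 10. From constraints 5 and 10: a1 ≤ a2 and a2 ≤ 8, so a1 ≤ 8. But 8 < 10, so no value of a1 works.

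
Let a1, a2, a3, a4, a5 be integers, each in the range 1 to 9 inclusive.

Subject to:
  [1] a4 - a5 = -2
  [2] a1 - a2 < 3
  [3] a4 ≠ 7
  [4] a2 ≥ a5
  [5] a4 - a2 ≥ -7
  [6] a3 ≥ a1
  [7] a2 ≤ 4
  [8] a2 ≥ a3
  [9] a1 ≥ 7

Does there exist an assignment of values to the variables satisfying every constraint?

Unsatisfiable

From constraints 6 and 9: a3 ≥ a1 and a1 ≥ 7, so a3 ≥ 7. From constraints 7 and 8: a3 ≤ a2 and a2 ≤ 4, so a3 ≤ 4. But 4 < 7, so no value of a3 works.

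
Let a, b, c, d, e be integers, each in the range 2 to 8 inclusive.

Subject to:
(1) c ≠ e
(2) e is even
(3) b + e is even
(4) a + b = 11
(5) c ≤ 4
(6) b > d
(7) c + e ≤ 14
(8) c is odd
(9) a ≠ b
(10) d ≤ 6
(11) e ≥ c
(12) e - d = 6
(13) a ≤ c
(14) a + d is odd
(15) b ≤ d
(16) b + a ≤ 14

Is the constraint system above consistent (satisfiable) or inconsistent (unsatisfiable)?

From constraints 5 and 13: a ≤ c ≤ 4. From constraints 10 and 15: b ≤ d ≤ 6. Hence a + b ≤ 10. But constraint 4 requires a + b = 11, and 11 > 10. Contradiction.

Unsatisfiable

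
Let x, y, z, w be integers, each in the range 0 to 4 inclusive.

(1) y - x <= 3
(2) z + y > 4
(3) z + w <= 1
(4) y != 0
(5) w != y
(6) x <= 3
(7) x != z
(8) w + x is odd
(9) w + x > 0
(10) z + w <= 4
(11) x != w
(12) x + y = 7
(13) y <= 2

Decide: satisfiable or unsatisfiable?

Unsatisfiable

From constraint 6: x ≤ 3. From constraint 13: y ≤ 2. Hence x + y ≤ 5. But constraint 12 requires x + y = 7, and 7 > 5. Contradiction.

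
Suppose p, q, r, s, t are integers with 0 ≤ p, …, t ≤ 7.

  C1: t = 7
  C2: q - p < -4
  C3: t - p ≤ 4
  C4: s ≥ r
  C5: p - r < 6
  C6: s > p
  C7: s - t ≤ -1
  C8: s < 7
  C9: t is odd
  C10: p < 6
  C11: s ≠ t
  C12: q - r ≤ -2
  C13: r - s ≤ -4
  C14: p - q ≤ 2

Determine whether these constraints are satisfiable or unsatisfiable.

Constraints 3, 7, 12, 13, and 14 give s − r ≥ 4, r − q ≥ 2, q − p ≥ -2, p − t ≥ -4, t − s ≥ 1.
Adding all 5 inequalities: the left sides telescope to 0, and the right sides sum to 4 + 2 + (-2) + (-4) + 1 = 1. So 0 ≥ 1, which is false.

Unsatisfiable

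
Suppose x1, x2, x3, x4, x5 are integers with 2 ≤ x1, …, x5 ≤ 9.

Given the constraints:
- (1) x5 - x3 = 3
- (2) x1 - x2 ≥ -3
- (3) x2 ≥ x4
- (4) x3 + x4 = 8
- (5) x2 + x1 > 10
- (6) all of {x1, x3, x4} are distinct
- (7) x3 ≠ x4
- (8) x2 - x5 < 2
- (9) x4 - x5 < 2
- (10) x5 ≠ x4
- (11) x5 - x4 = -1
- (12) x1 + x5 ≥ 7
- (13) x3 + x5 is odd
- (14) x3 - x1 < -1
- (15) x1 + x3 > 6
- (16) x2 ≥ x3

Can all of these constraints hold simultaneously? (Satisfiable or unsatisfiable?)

Satisfiable

Take x1 = 5, x2 = 6, x3 = 2, x4 = 6, x5 = 5. Then constraint 1: x5 - x3 = 3; constraint 2: x1 - x2 = -1, and every other listed constraint is also met.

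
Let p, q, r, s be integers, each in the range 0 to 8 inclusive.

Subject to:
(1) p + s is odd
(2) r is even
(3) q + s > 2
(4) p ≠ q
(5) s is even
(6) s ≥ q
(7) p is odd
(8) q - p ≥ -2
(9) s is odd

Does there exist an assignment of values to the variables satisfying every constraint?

Constraint 7 makes p odd and constraint 9 makes s odd, so p + s must be even. Constraint 1 says p + s is odd — contradiction.

Unsatisfiable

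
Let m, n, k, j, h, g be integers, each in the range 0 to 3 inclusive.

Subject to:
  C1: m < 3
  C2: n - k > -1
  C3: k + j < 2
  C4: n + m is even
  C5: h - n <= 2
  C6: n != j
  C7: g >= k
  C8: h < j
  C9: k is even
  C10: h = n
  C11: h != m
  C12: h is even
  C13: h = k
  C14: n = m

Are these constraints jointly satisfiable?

From constraints 10 and 14, h = n = m, so h = m. But constraint 11 says h ≠ m. Contradiction.

Unsatisfiable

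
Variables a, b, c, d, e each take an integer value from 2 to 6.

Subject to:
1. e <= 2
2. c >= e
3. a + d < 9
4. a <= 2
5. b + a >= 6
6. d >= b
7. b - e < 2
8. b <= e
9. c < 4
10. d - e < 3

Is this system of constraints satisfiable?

From constraints 1 and 8: b ≤ e ≤ 2. From constraint 4: a ≤ 2. Hence b + a ≤ 4. But constraint 5 requires b + a ≥ 6, and 6 > 4. Contradiction.

Unsatisfiable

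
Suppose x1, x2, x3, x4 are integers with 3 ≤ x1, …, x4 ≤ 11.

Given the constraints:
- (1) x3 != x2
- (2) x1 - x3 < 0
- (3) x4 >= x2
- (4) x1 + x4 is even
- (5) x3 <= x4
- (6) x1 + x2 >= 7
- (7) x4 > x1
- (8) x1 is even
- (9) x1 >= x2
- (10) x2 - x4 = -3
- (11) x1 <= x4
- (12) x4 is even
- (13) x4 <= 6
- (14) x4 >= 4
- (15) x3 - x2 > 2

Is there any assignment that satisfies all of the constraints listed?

One satisfying assignment is x1 = 4, x2 = 3, x3 = 6, x4 = 6.
For the less obvious constraints — constraint 2: x1 - x3 = -2; constraint 6: x1 + x2 = 7; constraint 10: x2 - x4 = -3 — and the others hold by inspection.

Satisfiable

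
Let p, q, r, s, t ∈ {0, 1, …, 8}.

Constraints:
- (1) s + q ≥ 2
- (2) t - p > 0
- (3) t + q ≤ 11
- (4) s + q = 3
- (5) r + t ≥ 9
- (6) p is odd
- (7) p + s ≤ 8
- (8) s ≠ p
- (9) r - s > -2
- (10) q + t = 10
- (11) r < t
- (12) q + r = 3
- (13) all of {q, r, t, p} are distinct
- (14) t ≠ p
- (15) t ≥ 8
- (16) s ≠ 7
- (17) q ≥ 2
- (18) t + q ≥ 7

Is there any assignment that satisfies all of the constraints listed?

Satisfiable

Setting (p, q, r, s, t) = (5, 2, 1, 1, 8) satisfies everything: constraint 1: s + q = 3; constraint 2: t - p = 3; constraint 3: t + q = 10, and the others follow.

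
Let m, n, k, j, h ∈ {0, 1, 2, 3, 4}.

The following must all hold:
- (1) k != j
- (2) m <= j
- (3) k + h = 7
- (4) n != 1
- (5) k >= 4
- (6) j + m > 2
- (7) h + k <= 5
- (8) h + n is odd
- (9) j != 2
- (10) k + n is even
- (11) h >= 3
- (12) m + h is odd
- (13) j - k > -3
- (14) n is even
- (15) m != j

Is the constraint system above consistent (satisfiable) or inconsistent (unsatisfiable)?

Unsatisfiable

From constraint 11: h ≥ 3. From constraint 5: k ≥ 4. Hence h + k ≥ 7. But constraint 7 requires h + k ≤ 5, and 5 < 7. Contradiction.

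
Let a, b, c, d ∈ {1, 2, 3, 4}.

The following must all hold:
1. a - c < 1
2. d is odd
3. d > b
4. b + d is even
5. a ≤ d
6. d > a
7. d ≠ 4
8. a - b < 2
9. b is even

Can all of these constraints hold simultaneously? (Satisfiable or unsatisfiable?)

Unsatisfiable

Constraint 9 makes b even and constraint 2 makes d odd, so b + d must be odd. Constraint 4 says b + d is even — contradiction.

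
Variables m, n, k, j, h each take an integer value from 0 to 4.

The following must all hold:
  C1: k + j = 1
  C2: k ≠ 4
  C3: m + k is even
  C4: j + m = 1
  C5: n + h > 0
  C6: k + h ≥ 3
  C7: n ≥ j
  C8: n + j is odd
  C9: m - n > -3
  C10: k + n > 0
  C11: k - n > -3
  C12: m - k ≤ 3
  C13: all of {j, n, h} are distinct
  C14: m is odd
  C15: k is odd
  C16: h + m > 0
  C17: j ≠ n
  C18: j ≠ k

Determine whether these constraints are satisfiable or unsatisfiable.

Satisfiable

Setting (m, n, k, j, h) = (1, 1, 1, 0, 2) satisfies everything: constraint 1: k + j = 1; constraint 4: j + m = 1; constraint 5: n + h = 3, and the others follow.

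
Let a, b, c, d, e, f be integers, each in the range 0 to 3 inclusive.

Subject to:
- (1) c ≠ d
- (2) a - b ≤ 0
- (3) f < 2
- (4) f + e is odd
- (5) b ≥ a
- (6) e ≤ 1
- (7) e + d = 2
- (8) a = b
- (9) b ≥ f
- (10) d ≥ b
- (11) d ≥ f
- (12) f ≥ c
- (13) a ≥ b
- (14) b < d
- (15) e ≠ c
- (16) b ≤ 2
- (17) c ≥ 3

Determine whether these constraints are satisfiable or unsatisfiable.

From constraints 12 and 17: f ≥ c and c ≥ 3, so f ≥ 3. From constraints 9 and 16: f ≤ b and b ≤ 2, so f ≤ 2. But 2 < 3, so no value of f works.

Unsatisfiable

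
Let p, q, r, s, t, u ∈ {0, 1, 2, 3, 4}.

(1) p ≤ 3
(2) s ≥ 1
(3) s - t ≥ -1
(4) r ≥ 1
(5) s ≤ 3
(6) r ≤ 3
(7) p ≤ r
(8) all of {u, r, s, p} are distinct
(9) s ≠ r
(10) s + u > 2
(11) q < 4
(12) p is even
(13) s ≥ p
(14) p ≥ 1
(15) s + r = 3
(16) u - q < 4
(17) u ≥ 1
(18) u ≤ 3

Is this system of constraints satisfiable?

Constraints 1, 2, 4, 5, 6, 14, 17, and 18 confine each of u, r, s, p to the 3 values {1, …, 3}.
Constraint 8 requires all 4 of them to be distinct, but only 3 values are available — impossible by the pigeonhole principle.

Unsatisfiable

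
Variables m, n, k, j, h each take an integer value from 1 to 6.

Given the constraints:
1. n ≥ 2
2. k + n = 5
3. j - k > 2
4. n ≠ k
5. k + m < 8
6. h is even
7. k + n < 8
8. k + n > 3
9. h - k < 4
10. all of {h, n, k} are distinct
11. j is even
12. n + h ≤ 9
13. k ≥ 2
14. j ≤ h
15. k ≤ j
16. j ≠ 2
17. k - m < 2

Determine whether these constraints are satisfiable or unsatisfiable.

Satisfiable

One satisfying assignment is m = 3, n = 2, k = 3, j = 6, h = 6.
For the less obvious constraints — constraint 2: k + n = 5; constraint 3: j - k = 3; constraint 5: k + m = 6 — and the others hold by inspection.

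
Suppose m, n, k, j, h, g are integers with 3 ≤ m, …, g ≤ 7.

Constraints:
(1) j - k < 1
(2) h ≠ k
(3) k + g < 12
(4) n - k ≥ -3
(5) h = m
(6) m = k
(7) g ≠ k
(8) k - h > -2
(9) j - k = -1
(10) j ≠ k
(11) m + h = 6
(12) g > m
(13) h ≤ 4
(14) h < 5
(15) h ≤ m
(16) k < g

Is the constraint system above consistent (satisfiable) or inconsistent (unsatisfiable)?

Unsatisfiable

From constraints 5 and 6, h = m = k, so h = k. But constraint 2 says h ≠ k. Contradiction.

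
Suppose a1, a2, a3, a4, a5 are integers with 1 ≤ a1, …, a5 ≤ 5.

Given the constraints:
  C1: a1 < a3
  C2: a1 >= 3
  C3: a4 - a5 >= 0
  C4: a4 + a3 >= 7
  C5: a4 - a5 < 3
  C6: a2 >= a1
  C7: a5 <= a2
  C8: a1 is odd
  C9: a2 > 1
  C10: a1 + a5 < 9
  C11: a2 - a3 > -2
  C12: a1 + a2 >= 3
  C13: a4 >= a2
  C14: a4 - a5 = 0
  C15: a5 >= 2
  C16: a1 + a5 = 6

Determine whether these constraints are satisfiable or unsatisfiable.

Satisfiable

One satisfying assignment is a1 = 3, a2 = 3, a3 = 4, a4 = 3, a5 = 3.
For the less obvious constraints — constraint 3: a4 - a5 = 0; constraint 4: a4 + a3 = 7; constraint 5: a4 - a5 = 0 — and the others hold by inspection.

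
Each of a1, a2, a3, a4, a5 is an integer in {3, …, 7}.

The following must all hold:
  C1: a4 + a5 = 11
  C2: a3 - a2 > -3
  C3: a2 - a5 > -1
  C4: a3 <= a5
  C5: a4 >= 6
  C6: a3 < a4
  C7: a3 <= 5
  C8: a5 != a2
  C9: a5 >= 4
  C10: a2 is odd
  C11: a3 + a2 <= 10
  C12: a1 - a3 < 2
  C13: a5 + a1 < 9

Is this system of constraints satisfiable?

Satisfiable

Try a1 = 3, a2 = 5, a3 = 4, a4 = 7, a5 = 4.
Check constraint 1: a4 + a5 = 11; constraint 2: a3 - a2 = -1. The remaining constraints are straightforward to verify.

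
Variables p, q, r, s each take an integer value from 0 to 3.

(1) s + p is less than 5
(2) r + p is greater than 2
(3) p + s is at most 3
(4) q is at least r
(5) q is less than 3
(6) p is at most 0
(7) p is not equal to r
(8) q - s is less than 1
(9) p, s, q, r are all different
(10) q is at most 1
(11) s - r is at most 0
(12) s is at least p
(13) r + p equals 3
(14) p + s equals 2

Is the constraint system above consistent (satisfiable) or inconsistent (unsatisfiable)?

From constraints 4 and 10: r ≤ q ≤ 1. From constraint 6: p ≤ 0. Hence r + p ≤ 1. But constraint 13 requires r + p = 3, and 3 > 1. Contradiction.

Unsatisfiable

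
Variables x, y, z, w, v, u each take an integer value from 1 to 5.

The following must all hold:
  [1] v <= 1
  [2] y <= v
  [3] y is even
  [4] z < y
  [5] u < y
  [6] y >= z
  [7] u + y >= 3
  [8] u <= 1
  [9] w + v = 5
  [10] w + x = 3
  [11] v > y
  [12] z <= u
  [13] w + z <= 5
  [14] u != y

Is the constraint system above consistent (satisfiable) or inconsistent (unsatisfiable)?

From constraint 8: u ≤ 1. From constraints 1 and 2: y ≤ v ≤ 1. Hence u + y ≤ 2. But constraint 7 requires u + y ≥ 3, and 3 > 2. Contradiction.

Unsatisfiable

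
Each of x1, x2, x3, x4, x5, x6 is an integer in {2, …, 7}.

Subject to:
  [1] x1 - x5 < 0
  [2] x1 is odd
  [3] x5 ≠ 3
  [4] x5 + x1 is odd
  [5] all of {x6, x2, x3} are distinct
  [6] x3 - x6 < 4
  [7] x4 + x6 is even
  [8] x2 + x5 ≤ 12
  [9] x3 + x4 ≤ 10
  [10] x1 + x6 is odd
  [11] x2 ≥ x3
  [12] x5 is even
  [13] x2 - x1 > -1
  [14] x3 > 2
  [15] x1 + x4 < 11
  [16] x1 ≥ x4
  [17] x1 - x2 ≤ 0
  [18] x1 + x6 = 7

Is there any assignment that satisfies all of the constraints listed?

The assignment x1 = 5, x2 = 5, x3 = 3, x4 = 4, x5 = 6, x6 = 2 works:
  constraint 1 holds since x1 - x5 = -1.
  constraint 6 holds since x3 - x6 = 1.
The rest check out directly.

Satisfiable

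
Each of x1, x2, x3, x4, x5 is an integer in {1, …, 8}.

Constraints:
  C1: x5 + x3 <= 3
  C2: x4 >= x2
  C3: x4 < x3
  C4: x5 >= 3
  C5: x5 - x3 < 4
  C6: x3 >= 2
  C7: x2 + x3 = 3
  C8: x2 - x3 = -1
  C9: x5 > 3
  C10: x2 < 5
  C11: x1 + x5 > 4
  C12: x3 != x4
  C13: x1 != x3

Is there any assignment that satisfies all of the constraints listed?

From constraint 4: x5 ≥ 3. From constraint 6: x3 ≥ 2. Hence x5 + x3 ≥ 5. But constraint 1 requires x5 + x3 ≤ 3, and 3 < 5. Contradiction.

Unsatisfiable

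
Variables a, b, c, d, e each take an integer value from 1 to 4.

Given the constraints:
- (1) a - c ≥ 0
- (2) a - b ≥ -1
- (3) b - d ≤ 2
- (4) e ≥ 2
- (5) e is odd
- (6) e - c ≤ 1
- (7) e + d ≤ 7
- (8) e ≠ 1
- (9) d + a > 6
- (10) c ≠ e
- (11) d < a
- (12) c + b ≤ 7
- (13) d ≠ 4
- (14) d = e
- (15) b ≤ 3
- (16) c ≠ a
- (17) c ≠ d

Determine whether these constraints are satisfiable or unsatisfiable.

Satisfiable

One satisfying assignment is a = 4, b = 3, c = 2, d = 3, e = 3.
For the less obvious constraints — constraint 1: a - c = 2; constraint 2: a - b = 1; constraint 3: b - d = 0 — and the others hold by inspection.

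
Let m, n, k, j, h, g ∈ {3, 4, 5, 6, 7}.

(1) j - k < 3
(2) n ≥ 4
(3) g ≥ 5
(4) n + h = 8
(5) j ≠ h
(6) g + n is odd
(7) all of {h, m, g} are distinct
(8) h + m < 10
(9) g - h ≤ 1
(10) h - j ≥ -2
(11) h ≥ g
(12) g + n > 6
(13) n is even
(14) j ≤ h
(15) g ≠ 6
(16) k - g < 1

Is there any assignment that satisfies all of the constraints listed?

From constraint 2: n ≥ 4. From constraints 3 and 11: h ≥ g ≥ 5. Hence n + h ≥ 9. But constraint 4 requires n + h = 8, and 8 < 9. Contradiction.

Unsatisfiable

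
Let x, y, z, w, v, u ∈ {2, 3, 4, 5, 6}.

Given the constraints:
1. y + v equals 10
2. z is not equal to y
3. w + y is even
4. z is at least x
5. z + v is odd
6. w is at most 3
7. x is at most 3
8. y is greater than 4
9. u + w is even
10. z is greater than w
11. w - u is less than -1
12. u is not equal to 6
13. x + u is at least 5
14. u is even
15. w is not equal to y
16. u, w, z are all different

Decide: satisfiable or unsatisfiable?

The assignment x = 3, y = 6, z = 3, w = 2, v = 4, u = 4 works:
  constraint 1 holds since y + v = 10.
  constraint 11 holds since w - u = -2.
The rest check out directly.

Satisfiable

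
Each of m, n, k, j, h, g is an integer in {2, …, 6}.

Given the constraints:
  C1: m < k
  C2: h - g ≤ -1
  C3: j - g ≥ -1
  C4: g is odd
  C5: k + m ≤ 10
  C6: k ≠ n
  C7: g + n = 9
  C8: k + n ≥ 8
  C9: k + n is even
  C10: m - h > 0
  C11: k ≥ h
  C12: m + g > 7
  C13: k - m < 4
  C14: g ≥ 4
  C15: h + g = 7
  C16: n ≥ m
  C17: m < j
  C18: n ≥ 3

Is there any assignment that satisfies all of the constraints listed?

Setting (m, n, k, j, h, g) = (3, 4, 6, 6, 2, 5) satisfies everything: constraint 2: h - g = -3; constraint 3: j - g = 1, and the others follow.

Satisfiable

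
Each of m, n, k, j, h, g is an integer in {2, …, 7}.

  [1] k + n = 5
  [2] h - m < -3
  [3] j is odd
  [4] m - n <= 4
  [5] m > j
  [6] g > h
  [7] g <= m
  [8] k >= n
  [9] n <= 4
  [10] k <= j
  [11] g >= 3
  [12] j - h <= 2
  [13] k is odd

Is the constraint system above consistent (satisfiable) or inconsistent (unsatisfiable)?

Satisfiable

The assignment m = 6, n = 2, k = 3, j = 3, h = 2, g = 5 works:
  constraint 1 holds since k + n = 5.
  constraint 2 holds since h - m = -4.
The rest check out directly.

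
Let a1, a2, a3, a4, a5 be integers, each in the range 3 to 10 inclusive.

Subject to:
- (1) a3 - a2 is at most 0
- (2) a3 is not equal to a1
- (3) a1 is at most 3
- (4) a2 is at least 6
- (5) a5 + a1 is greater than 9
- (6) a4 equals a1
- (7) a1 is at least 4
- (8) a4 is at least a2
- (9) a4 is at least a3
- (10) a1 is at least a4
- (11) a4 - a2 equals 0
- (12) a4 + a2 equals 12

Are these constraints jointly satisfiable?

From constraints 4 and 8: a4 ≥ a2 and a2 ≥ 6, so a4 ≥ 6. From constraints 3 and 10: a4 ≤ a1 and a1 ≤ 3, so a4 ≤ 3. But 3 < 6, so no value of a4 works.

Unsatisfiable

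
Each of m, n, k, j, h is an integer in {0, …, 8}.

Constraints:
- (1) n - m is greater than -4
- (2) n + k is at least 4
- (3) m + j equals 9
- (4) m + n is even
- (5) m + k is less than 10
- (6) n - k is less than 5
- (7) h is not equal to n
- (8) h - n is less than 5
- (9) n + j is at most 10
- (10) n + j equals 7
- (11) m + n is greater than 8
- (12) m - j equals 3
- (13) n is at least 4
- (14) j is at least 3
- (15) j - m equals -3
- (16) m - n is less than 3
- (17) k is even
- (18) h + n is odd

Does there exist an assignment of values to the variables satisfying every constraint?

Satisfiable

The assignment m = 6, n = 4, k = 2, j = 3, h = 7 works:
  constraint 1 holds since n - m = -2.
  constraint 2 holds since n + k = 6.
  constraint 3 holds since m + j = 9.
The rest check out directly.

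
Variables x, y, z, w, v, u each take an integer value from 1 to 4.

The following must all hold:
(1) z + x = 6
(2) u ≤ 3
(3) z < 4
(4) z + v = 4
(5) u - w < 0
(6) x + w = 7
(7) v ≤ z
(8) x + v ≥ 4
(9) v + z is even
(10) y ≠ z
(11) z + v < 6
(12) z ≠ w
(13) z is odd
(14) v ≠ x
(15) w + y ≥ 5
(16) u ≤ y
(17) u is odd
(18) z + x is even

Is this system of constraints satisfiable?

Satisfiable

Take x = 3, y = 1, z = 3, w = 4, v = 1, u = 1. Then constraint 1: z + x = 6; constraint 4: z + v = 4, and every other listed constraint is also met.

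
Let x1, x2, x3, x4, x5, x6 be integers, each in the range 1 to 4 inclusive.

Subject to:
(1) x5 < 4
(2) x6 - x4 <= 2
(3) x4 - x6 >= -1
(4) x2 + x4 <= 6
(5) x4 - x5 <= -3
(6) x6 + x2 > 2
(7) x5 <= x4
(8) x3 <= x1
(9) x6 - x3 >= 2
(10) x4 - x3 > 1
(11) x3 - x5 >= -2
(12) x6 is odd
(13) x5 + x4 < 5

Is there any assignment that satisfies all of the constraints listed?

Unsatisfiable

Constraints 3, 5, 9, and 11 give x4 − x6 ≥ -1, x6 − x3 ≥ 2, x3 − x5 ≥ -2, x5 − x4 ≥ 3.
Adding all 4 inequalities: the left sides telescope to 0, and the right sides sum to (-1) + 2 + (-2) + 3 = 2. So 0 ≥ 2, which is false.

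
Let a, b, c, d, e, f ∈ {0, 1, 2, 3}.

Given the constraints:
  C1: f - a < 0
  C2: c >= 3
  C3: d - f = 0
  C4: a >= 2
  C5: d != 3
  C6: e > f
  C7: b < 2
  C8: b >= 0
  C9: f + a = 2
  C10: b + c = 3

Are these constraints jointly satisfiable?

One satisfying assignment is a = 2, b = 0, c = 3, d = 0, e = 2, f = 0.
For the less obvious constraints — constraint 1: f - a = -2; constraint 3: d - f = 0; constraint 9: f + a = 2 — and the others hold by inspection.

Satisfiable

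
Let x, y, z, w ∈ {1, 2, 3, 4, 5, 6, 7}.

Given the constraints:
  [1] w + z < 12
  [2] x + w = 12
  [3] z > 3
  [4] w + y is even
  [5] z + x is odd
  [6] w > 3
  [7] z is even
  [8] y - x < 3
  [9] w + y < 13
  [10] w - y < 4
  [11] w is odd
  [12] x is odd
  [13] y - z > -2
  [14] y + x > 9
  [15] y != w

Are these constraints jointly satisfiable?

Satisfiable

Setting (x, y, z, w) = (5, 5, 4, 7) satisfies everything: constraint 1: w + z = 11; constraint 2: x + w = 12, and the others follow.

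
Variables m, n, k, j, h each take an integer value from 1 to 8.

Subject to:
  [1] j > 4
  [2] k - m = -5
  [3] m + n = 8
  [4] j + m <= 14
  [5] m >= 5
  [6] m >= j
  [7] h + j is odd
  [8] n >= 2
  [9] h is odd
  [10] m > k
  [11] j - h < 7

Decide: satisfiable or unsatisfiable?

Satisfiable

One satisfying assignment is m = 6, n = 2, k = 1, j = 6, h = 1.
For the less obvious constraints — constraint 2: k - m = -5; constraint 3: m + n = 8; constraint 4: j + m = 12 — and the others hold by inspection.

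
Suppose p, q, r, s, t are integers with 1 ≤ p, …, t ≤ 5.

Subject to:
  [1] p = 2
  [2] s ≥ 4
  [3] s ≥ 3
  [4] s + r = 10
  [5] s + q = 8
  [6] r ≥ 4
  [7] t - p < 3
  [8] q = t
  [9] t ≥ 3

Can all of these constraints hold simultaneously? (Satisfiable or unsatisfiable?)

Satisfiable

The assignment p = 2, q = 3, r = 5, s = 5, t = 3 works:
  constraint 4 holds since s + r = 10.
  constraint 5 holds since s + q = 8.
  constraint 7 holds since t - p = 1.
The rest check out directly.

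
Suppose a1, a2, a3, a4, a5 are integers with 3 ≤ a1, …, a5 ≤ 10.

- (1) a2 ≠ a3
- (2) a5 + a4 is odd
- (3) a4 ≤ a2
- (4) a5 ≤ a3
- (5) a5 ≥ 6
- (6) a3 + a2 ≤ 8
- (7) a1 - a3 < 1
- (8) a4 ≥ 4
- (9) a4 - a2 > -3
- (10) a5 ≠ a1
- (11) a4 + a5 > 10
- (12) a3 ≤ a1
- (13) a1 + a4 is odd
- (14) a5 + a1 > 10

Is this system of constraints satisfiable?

Unsatisfiable

From constraints 4 and 5: a3 ≥ a5 ≥ 6. From constraints 3 and 8: a2 ≥ a4 ≥ 4. Hence a3 + a2 ≥ 10. But constraint 6 requires a3 + a2 ≤ 8, and 8 < 10. Contradiction.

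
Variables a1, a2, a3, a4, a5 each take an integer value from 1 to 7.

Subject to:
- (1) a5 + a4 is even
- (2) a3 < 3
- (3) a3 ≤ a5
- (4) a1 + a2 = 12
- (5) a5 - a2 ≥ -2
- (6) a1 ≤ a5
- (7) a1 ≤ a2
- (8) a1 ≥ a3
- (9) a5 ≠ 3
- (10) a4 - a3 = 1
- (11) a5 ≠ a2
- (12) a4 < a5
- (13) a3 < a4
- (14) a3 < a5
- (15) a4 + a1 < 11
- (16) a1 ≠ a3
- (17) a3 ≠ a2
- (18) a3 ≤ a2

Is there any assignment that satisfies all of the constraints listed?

One satisfying assignment is a1 = 6, a2 = 6, a3 = 2, a4 = 3, a5 = 7.
For the less obvious constraints — constraint 4: a1 + a2 = 12; constraint 5: a5 - a2 = 1; constraint 10: a4 - a3 = 1 — and the others hold by inspection.

Satisfiable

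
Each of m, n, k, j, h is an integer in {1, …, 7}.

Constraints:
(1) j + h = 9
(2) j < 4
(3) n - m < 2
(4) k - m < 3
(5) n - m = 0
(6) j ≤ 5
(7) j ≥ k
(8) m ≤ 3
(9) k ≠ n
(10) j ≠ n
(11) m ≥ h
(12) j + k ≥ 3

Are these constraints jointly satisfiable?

From constraint 6: j ≤ 5. From constraints 8 and 11: h ≤ m ≤ 3. Hence j + h ≤ 8. But constraint 1 requires j + h = 9, and 9 > 8. Contradiction.

Unsatisfiable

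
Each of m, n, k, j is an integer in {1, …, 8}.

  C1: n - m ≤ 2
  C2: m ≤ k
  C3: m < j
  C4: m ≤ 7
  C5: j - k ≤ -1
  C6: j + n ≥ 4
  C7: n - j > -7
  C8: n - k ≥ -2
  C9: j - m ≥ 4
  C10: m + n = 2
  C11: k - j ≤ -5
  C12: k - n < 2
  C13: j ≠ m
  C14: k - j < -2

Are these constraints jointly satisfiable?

Unsatisfiable

Constraints 1, 5, 8, and 9 give m − n ≥ -2, n − k ≥ -2, k − j ≥ 1, j − m ≥ 4.
Adding all 4 inequalities: the left sides telescope to 0, and the right sides sum to (-2) + (-2) + 1 + 4 = 1. So 0 ≥ 1, which is false.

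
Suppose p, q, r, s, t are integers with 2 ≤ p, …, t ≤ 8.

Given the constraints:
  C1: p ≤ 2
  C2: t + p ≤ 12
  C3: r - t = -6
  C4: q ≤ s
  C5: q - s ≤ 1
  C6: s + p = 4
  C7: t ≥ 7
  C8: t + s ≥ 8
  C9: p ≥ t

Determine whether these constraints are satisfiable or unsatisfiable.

From constraints 7 and 9: p ≥ t and t ≥ 7, so p ≥ 7. From constraint 1: p ≤ 2. But 2 < 7, so no value of p works.

Unsatisfiable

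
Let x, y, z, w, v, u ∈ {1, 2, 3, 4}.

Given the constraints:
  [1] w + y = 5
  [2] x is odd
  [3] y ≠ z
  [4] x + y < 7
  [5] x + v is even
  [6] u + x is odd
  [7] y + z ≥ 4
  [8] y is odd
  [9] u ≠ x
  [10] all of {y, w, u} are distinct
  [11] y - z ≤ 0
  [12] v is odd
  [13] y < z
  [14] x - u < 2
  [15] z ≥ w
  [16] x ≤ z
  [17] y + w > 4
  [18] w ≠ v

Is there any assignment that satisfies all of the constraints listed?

Try x = 3, y = 3, z = 4, w = 2, v = 3, u = 4.
Check constraint 1: w + y = 5; constraint 4: x + y = 6. The remaining constraints are straightforward to verify.

Satisfiable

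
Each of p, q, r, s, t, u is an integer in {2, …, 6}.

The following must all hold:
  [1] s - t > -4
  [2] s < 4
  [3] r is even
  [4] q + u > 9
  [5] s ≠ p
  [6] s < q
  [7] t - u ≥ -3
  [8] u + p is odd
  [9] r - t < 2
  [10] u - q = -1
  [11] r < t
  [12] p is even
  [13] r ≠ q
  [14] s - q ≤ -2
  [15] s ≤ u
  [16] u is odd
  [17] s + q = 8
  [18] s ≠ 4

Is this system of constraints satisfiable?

Setting (p, q, r, s, t, u) = (4, 6, 4, 2, 5, 5) satisfies everything: constraint 1: s - t = -3; constraint 4: q + u = 11, and the others follow.

Satisfiable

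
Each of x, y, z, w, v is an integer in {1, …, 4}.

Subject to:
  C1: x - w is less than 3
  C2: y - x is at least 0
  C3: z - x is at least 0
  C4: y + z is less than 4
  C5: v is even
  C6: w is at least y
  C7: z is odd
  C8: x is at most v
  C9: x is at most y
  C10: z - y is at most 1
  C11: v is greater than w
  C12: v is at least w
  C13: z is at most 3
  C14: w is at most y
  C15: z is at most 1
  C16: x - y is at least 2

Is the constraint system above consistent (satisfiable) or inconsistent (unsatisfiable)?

Constraints 3, 10, and 16 give y − z ≥ -1, z − x ≥ 0, x − y ≥ 2.
Adding all 3 inequalities: the left sides telescope to 0, and the right sides sum to (-1) + 0 + 2 = 1. So 0 ≥ 1, which is false.

Unsatisfiable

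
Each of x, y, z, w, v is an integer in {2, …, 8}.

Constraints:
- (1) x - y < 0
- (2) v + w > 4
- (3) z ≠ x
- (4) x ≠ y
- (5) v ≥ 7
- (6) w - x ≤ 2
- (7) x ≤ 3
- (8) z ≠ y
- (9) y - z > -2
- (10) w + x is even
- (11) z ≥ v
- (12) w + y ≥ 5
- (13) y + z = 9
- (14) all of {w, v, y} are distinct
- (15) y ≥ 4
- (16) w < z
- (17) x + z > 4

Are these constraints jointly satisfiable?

Unsatisfiable

From constraint 15: y ≥ 4. From constraints 5 and 11: z ≥ v ≥ 7. Hence y + z ≥ 11. But constraint 13 requires y + z = 9, and 9 < 11. Contradiction.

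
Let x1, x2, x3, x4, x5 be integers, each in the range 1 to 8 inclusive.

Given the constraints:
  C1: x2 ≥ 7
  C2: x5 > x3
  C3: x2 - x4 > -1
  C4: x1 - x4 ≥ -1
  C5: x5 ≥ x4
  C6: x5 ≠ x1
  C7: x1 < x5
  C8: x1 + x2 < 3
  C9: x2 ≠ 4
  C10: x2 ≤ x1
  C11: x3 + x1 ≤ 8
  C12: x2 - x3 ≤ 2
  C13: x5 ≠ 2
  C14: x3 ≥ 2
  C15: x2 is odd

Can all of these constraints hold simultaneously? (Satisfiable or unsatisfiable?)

From constraint 14: x3 ≥ 2. From constraints 1 and 10: x1 ≥ x2 ≥ 7. Hence x3 + x1 ≥ 9. But constraint 11 requires x3 + x1 ≤ 8, and 8 < 9. Contradiction.

Unsatisfiable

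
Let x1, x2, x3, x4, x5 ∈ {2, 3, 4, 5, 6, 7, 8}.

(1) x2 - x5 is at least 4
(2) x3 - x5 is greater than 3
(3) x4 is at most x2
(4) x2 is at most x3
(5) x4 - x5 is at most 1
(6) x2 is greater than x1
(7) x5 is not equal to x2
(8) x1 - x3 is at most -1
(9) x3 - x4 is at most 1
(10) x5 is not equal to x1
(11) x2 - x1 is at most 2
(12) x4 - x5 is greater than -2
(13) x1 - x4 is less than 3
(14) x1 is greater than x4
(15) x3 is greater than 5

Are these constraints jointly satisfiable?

Unsatisfiable

Constraints 1, 5, 8, 9, and 11 give x2 − x5 ≥ 4, x5 − x4 ≥ -1, x4 − x3 ≥ -1, x3 − x1 ≥ 1, x1 − x2 ≥ -2.
Adding all 5 inequalities: the left sides telescope to 0, and the right sides sum to 4 + (-1) + (-1) + 1 + (-2) = 1. So 0 ≥ 1, which is false.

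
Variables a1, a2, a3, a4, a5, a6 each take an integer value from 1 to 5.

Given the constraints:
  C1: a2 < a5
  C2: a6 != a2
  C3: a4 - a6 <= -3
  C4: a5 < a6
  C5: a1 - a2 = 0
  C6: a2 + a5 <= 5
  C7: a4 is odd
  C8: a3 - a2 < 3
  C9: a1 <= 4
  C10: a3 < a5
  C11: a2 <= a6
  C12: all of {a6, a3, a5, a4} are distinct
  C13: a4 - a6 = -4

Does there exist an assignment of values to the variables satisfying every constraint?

Try a1 = 1, a2 = 1, a3 = 3, a4 = 1, a5 = 4, a6 = 5.
Check constraint 3: a4 - a6 = -4; constraint 5: a1 - a2 = 0; constraint 6: a2 + a5 = 5. The remaining constraints are straightforward to verify.

Satisfiable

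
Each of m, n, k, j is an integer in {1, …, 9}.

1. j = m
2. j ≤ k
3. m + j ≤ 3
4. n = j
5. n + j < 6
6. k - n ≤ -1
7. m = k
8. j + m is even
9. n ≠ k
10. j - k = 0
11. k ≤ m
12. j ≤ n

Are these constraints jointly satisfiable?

From constraints 1, 4, and 7, n = j = m = k, so n = k. But constraint 9 says n ≠ k. Contradiction.

Unsatisfiable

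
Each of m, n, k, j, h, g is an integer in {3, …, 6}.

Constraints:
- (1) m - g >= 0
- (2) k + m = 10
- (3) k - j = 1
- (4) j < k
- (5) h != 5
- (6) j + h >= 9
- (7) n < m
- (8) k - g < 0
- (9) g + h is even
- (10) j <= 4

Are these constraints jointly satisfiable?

Try m = 6, n = 5, k = 4, j = 3, h = 6, g = 6.
Check constraint 1: m - g = 0; constraint 2: k + m = 10; constraint 3: k - j = 1. The remaining constraints are straightforward to verify.

Satisfiable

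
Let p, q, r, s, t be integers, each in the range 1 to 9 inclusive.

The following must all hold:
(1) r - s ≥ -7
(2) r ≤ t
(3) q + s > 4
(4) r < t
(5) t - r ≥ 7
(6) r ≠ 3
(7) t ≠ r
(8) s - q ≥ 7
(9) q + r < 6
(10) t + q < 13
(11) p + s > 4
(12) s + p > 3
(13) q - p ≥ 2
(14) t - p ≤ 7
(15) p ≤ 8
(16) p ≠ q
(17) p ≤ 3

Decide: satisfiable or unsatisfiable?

Constraints 1, 5, 8, 13, and 14 give p − t ≥ -7, t − r ≥ 7, r − s ≥ -7, s − q ≥ 7, q − p ≥ 2.
Adding all 5 inequalities: the left sides telescope to 0, and the right sides sum to (-7) + 7 + (-7) + 7 + 2 = 2. So 0 ≥ 2, which is false.

Unsatisfiable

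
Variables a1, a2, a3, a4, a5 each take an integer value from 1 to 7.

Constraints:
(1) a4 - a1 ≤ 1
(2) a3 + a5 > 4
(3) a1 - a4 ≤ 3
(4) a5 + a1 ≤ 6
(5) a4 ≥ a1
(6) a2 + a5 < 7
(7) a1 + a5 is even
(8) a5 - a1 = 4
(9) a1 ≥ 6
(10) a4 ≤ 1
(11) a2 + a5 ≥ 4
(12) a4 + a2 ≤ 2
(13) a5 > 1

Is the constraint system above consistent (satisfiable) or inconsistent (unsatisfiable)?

From constraint 9: a1 ≥ 6. From constraints 5 and 10: a1 ≤ a4 and a4 ≤ 1, so a1 ≤ 1. But 1 < 6, so no value of a1 works.

Unsatisfiable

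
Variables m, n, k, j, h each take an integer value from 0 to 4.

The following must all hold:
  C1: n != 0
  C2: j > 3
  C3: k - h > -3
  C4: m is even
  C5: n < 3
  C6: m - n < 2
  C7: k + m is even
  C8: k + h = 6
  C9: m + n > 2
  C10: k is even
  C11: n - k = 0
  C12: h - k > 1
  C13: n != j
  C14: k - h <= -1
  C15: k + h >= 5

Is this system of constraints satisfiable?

Satisfiable

Try m = 2, n = 2, k = 2, j = 4, h = 4.
Check constraint 3: k - h = -2; constraint 6: m - n = 0; constraint 8: k + h = 6. The remaining constraints are straightforward to verify.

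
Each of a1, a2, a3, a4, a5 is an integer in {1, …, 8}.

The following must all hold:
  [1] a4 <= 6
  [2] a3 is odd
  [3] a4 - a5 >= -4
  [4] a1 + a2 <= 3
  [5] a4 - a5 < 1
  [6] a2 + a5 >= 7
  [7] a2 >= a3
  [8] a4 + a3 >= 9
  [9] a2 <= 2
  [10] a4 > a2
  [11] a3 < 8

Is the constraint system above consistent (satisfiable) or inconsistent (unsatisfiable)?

Unsatisfiable

From constraint 1: a4 ≤ 6. From constraints 7 and 9: a3 ≤ a2 ≤ 2. Hence a4 + a3 ≤ 8. But constraint 8 requires a4 + a3 ≥ 9, and 9 > 8. Contradiction.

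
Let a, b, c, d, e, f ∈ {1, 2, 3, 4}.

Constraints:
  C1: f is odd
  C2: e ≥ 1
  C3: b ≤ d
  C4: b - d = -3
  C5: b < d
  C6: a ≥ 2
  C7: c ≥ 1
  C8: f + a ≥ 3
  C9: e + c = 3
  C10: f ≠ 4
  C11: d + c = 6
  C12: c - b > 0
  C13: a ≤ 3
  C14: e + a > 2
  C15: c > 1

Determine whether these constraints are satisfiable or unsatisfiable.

Satisfiable

Try a = 2, b = 1, c = 2, d = 4, e = 1, f = 1.
Check constraint 4: b - d = -3; constraint 8: f + a = 3; constraint 9: e + c = 3. The remaining constraints are straightforward to verify.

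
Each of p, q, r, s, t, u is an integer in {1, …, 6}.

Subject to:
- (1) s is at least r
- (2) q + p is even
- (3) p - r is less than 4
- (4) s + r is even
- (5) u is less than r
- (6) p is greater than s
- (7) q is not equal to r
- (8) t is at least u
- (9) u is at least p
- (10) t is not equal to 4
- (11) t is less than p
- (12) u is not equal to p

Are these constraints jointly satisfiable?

Unsatisfiable

Constraints 1, 5, 6, and 9 give p ≤ u, u < r, r ≤ s, s < p. Chaining: p ≤ u < r ≤ s < p, which forces p < p — impossible.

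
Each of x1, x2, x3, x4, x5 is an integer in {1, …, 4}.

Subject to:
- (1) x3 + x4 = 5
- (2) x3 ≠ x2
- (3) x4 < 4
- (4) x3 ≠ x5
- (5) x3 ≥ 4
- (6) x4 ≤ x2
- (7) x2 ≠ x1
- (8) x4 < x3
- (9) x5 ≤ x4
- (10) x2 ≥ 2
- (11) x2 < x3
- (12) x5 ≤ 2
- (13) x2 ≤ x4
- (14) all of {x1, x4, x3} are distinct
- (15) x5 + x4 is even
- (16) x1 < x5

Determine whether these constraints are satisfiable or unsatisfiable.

From constraint 5: x3 ≥ 4. From constraints 10 and 13: x4 ≥ x2 ≥ 2. Hence x3 + x4 ≥ 6. But constraint 1 requires x3 + x4 = 5, and 5 < 6. Contradiction.

Unsatisfiable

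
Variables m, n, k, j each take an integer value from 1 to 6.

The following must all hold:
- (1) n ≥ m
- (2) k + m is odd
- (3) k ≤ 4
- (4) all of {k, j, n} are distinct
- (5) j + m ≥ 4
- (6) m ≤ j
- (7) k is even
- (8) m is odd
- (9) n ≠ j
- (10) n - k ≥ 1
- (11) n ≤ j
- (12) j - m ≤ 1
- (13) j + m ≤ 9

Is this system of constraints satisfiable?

Satisfiable

Setting (m, n, k, j) = (3, 3, 2, 4) satisfies everything: constraint 5: j + m = 7; constraint 10: n - k = 1; constraint 12: j - m = 1, and the others follow.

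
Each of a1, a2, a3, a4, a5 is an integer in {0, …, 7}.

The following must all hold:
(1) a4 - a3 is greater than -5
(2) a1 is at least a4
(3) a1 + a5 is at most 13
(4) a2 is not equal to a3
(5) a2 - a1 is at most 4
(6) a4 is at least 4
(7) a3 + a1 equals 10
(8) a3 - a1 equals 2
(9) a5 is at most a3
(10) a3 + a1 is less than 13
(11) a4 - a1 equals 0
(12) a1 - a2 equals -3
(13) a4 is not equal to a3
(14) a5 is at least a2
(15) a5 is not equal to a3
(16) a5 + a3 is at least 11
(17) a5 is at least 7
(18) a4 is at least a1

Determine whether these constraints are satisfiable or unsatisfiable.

From constraints 9 and 17: a3 ≥ a5 ≥ 7. From constraints 2 and 6: a1 ≥ a4 ≥ 4. Hence a3 + a1 ≥ 11. But constraint 7 requires a3 + a1 = 10, and 10 < 11. Contradiction.

Unsatisfiable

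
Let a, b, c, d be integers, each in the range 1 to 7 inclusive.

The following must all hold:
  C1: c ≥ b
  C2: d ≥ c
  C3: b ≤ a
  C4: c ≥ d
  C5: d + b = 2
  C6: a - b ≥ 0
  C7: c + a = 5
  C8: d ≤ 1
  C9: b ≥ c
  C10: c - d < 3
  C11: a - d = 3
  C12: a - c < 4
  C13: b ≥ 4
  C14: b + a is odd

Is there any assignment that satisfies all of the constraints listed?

Unsatisfiable

From constraints 1 and 13: c ≥ b and b ≥ 4, so c ≥ 4. From constraints 2 and 8: c ≤ d and d ≤ 1, so c ≤ 1. But 1 < 4, so no value of c works.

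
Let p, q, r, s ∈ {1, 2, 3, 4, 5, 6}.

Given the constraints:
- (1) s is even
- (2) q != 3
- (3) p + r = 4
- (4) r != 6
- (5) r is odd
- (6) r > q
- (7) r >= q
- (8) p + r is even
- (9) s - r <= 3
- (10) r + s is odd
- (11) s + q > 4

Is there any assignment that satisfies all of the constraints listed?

Satisfiable

Setting (p, q, r, s) = (1, 1, 3, 6) satisfies everything: constraint 3: p + r = 4; constraint 9: s - r = 3, and the others follow.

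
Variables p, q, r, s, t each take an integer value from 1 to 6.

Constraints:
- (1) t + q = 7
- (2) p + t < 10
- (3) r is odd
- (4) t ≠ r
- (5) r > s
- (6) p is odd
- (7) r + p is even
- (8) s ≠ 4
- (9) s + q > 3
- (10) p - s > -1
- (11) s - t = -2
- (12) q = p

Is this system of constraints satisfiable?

Try p = 3, q = 3, r = 3, s = 2, t = 4.
Check constraint 1: t + q = 7; constraint 2: p + t = 7; constraint 9: s + q = 5. The remaining constraints are straightforward to verify.

Satisfiable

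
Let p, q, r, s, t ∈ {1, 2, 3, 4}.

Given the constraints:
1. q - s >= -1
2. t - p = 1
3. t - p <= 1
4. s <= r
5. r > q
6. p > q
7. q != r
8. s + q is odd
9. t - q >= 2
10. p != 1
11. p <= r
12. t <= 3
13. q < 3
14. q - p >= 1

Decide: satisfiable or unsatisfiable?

Constraints 3, 9, and 14 give q − p ≥ 1, p − t ≥ -1, t − q ≥ 2.
Adding all 3 inequalities: the left sides telescope to 0, and the right sides sum to 1 + (-1) + 2 = 2. So 0 ≥ 2, which is false.

Unsatisfiable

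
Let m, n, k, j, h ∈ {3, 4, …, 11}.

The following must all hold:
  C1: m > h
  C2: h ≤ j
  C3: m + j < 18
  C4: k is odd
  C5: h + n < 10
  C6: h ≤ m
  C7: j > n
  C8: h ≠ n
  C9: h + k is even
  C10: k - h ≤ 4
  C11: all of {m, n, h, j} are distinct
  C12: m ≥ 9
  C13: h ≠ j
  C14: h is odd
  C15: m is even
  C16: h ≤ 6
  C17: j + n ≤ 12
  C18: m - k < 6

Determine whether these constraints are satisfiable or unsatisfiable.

Satisfiable

Try m = 10, n = 4, k = 5, j = 7, h = 3.
Check constraint 3: m + j = 17; constraint 5: h + n = 7; constraint 10: k - h = 2. The remaining constraints are straightforward to verify.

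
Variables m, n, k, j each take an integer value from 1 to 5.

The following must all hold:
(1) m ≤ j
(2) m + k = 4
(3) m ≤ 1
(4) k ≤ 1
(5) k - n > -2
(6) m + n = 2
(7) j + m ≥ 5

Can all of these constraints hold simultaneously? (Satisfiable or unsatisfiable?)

From constraint 3: m ≤ 1. From constraint 4: k ≤ 1. Hence m + k ≤ 2. But constraint 2 requires m + k = 4, and 4 > 2. Contradiction.

Unsatisfiable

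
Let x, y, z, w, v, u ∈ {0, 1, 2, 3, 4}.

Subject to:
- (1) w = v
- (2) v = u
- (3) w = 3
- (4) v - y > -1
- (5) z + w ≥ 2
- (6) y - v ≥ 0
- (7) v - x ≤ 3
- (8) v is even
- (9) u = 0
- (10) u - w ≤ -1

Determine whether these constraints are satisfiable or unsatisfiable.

Constraint 3 fixes w = 3 and constraint 9 fixes u = 0. Constraints 1 and 2 give w = v = u, so w = u. But 3 ≠ 0 — contradiction.

Unsatisfiable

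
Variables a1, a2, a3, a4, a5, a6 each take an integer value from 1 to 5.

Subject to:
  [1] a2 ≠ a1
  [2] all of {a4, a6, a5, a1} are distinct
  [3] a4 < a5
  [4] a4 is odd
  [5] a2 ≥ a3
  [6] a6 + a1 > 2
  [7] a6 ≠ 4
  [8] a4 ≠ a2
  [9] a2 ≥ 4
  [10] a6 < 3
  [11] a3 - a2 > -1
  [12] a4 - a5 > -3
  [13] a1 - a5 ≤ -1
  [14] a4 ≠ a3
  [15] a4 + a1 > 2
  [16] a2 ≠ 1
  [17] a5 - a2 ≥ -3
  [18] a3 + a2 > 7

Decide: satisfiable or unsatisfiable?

Try a1 = 2, a2 = 5, a3 = 5, a4 = 3, a5 = 5, a6 = 1.
Check constraint 6: a6 + a1 = 3; constraint 11: a3 - a2 = 0; constraint 12: a4 - a5 = -2. The remaining constraints are straightforward to verify.

Satisfiable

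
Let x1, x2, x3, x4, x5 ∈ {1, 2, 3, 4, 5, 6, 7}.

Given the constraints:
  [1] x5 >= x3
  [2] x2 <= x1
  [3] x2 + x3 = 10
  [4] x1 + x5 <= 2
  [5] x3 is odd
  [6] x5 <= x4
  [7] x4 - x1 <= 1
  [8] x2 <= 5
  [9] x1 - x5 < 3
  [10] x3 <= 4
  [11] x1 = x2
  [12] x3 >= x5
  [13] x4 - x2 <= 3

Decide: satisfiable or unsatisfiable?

Unsatisfiable

From constraint 8: x2 ≤ 5. From constraint 10: x3 ≤ 4. Hence x2 + x3 ≤ 9. But constraint 3 requires x2 + x3 = 10, and 10 > 9. Contradiction.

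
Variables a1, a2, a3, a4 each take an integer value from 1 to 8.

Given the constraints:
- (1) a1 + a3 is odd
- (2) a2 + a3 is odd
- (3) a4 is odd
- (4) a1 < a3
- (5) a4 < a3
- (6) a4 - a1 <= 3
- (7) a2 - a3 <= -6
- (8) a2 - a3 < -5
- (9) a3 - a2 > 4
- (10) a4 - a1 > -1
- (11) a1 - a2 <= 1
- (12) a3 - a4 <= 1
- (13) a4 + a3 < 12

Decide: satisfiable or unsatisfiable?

Unsatisfiable

Constraints 6, 7, 11, and 12 give a1 − a4 ≥ -3, a4 − a3 ≥ -1, a3 − a2 ≥ 6, a2 − a1 ≥ -1.
Adding all 4 inequalities: the left sides telescope to 0, and the right sides sum to (-3) + (-1) + 6 + (-1) = 1. So 0 ≥ 1, which is false.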